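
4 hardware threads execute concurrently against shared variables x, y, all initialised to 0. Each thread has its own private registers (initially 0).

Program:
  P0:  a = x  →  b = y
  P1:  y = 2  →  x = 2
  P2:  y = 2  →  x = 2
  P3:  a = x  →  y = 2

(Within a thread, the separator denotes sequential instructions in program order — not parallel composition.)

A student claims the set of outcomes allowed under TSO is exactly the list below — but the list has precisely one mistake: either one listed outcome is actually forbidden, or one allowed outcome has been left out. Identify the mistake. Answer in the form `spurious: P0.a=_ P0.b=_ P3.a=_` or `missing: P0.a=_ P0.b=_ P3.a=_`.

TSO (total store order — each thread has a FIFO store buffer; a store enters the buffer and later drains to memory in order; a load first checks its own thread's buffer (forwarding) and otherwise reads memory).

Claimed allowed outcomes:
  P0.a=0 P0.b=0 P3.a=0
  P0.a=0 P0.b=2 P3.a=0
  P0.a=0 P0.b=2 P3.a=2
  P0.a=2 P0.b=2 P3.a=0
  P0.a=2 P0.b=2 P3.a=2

missing: P0.a=0 P0.b=0 P3.a=2

outcome vector order: (P0.a,P0.b,P3.a)
under TSO → <0 0 0>, <0 0 2>, <0 2 0>, <0 2 2>, <2 2 0>, <2 2 2>
TSO∖claimed = {<0 0 2>}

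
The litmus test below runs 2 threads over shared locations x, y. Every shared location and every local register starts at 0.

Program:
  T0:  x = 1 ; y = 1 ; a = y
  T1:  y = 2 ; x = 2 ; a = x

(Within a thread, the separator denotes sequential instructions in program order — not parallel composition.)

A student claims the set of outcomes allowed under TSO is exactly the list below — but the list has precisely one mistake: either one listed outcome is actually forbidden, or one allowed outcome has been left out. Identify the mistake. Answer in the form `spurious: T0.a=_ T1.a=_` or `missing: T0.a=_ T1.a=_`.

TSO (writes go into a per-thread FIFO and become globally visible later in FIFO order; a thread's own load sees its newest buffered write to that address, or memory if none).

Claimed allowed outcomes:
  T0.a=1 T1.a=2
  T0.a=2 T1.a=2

missing: T0.a=1 T1.a=1

outcome vector order: (T0.a,T1.a)
[TSO] allowed = {11, 12, 22}
TSO∖claimed = {11}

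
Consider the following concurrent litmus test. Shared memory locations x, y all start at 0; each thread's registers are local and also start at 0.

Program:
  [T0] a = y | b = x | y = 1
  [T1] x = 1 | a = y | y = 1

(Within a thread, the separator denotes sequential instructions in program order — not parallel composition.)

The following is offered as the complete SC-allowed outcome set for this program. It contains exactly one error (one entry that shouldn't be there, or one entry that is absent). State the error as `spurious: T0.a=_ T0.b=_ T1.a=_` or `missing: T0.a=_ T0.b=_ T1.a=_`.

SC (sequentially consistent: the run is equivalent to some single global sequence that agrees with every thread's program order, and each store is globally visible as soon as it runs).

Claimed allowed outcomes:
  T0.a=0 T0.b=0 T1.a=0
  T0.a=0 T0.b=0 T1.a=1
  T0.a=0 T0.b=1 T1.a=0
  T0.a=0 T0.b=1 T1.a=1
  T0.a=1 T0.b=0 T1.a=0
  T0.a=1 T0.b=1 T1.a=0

outcome vector order: (T0.a,T0.b,T1.a)
SC (5): 000 001 010 011 110
claimed∖SC = {100}

spurious: T0.a=1 T0.b=0 T1.a=0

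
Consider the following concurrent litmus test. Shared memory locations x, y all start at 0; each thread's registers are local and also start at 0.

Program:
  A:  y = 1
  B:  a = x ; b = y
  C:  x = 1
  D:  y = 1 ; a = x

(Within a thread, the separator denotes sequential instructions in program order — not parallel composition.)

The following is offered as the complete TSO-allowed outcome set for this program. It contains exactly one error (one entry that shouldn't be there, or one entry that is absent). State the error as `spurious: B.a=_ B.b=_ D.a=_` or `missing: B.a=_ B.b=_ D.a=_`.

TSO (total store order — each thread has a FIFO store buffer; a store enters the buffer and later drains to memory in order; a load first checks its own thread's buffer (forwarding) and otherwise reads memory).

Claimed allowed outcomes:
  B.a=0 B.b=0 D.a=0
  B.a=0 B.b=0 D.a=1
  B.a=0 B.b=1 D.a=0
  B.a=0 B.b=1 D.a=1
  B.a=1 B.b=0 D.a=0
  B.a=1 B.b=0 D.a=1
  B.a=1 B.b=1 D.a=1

outcome vector order: (B.a,B.b,D.a)
TSO: 8 outcomes — {<0 0 0>; <0 0 1>; <0 1 0>; <0 1 1>; <1 0 0>; <1 0 1>; <1 1 0>; <1 1 1>}
TSO∖claimed = {<1 1 0>}

missing: B.a=1 B.b=1 D.a=0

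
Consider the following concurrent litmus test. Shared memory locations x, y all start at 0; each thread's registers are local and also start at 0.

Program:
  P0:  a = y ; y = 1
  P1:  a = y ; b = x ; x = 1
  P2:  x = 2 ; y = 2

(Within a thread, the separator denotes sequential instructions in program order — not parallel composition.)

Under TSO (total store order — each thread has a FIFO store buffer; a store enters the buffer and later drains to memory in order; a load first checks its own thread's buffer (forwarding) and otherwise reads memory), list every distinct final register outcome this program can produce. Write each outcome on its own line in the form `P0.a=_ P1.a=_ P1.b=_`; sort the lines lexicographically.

P0.a=0 P1.a=0 P1.b=0
P0.a=0 P1.a=0 P1.b=2
P0.a=0 P1.a=1 P1.b=0
P0.a=0 P1.a=1 P1.b=2
P0.a=0 P1.a=2 P1.b=2
P0.a=2 P1.a=0 P1.b=0
P0.a=2 P1.a=0 P1.b=2
P0.a=2 P1.a=1 P1.b=2
P0.a=2 P1.a=2 P1.b=2

outcome vector order: (P0.a,P1.a,P1.b)
|TSO outcomes| = 9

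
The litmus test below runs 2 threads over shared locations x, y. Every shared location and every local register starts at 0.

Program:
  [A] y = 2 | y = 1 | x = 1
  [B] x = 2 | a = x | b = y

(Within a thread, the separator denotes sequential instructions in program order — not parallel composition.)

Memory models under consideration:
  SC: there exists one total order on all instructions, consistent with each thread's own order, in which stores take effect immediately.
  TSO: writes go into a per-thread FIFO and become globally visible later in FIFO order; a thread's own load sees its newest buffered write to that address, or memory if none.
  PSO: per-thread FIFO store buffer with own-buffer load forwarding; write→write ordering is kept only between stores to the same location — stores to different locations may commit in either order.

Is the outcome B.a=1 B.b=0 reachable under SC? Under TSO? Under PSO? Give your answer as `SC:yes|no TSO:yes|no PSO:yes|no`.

SC:no TSO:no PSO:yes

outcome vector order: (B.a,B.b)
under SC → 11; 20; 21; 22
under TSO → 11; 20; 21; 22
under PSO → 10; 11; 12; 20; 21; 22
target 10 ∈ {PSO}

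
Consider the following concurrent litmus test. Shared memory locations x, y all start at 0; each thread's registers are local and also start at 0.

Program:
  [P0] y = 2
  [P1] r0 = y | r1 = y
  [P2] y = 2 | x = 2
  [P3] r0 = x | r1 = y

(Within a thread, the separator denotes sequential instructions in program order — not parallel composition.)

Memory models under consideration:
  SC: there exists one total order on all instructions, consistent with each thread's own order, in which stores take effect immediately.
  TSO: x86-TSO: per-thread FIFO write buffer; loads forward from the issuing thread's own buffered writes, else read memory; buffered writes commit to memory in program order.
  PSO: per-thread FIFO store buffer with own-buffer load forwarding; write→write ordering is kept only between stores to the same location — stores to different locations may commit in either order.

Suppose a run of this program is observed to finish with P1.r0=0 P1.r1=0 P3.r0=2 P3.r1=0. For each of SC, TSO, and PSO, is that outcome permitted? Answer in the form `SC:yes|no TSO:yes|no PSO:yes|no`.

outcome vector order: (P1.r0,P1.r1,P3.r0,P3.r1)
[SC] allowed = {0000, 0002, 0022, 0200, 0202, 0222, 2200, 2202, 2222}
[TSO] allowed = {0000, 0002, 0022, 0200, 0202, 0222, 2200, 2202, 2222}
[PSO] allowed = {0000, 0002, 0020, 0022, 0200, 0202, 0220, 0222, 2200, 2202, 2220, 2222}
target 0020 ∈ {PSO}

SC:no TSO:no PSO:yes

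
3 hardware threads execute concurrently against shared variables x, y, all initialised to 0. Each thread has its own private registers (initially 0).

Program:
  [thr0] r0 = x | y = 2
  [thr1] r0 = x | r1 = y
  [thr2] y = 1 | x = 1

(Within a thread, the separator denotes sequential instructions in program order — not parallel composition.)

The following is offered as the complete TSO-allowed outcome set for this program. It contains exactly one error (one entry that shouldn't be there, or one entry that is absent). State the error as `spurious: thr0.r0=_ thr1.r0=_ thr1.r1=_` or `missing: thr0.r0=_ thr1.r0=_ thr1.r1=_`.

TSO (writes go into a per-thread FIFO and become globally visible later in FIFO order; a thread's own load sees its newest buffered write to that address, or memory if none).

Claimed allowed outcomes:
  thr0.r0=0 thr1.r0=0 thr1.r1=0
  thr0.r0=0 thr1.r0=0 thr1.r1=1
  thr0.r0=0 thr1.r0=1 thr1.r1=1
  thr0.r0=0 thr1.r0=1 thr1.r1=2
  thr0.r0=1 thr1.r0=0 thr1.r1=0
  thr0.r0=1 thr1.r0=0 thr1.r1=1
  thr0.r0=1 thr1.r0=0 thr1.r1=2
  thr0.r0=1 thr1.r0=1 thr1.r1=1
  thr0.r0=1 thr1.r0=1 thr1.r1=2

outcome vector order: (thr0.r0,thr1.r0,thr1.r1)
TSO: 10 outcomes — {0/0/0; 0/0/1; 0/0/2; 0/1/1; 0/1/2; 1/0/0; 1/0/1; 1/0/2; 1/1/1; 1/1/2}
TSO∖claimed = {0/0/2}

missing: thr0.r0=0 thr1.r0=0 thr1.r1=2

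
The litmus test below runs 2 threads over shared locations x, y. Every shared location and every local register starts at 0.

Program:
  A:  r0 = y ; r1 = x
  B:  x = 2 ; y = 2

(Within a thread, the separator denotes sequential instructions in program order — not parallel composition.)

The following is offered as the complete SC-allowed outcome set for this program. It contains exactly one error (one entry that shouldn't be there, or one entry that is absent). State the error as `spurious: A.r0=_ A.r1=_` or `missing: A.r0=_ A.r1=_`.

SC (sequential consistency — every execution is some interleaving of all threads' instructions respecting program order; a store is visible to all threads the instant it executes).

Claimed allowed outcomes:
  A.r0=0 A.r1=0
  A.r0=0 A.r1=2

outcome vector order: (A.r0,A.r1)
SC (3): 00; 02; 22
SC∖claimed = {22}

missing: A.r0=2 A.r1=2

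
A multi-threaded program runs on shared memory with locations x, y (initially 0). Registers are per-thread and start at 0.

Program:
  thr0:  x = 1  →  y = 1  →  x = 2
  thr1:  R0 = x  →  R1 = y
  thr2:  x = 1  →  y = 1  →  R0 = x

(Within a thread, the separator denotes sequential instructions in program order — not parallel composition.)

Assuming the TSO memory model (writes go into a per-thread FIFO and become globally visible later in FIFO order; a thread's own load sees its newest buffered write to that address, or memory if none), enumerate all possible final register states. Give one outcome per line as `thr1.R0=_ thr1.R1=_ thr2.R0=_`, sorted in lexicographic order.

outcome vector order: (thr1.R0,thr1.R1,thr2.R0)
|TSO outcomes| = 10

thr1.R0=0 thr1.R1=0 thr2.R0=1
thr1.R0=0 thr1.R1=0 thr2.R0=2
thr1.R0=0 thr1.R1=1 thr2.R0=1
thr1.R0=0 thr1.R1=1 thr2.R0=2
thr1.R0=1 thr1.R1=0 thr2.R0=1
thr1.R0=1 thr1.R1=0 thr2.R0=2
thr1.R0=1 thr1.R1=1 thr2.R0=1
thr1.R0=1 thr1.R1=1 thr2.R0=2
thr1.R0=2 thr1.R1=1 thr2.R0=1
thr1.R0=2 thr1.R1=1 thr2.R0=2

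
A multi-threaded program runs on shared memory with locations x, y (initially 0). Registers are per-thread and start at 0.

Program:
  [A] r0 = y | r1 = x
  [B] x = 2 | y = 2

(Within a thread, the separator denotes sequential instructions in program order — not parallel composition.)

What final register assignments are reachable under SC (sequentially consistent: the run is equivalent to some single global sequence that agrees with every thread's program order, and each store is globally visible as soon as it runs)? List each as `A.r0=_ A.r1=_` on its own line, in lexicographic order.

outcome vector order: (A.r0,A.r1)
|SC outcomes| = 3

A.r0=0 A.r1=0
A.r0=0 A.r1=2
A.r0=2 A.r1=2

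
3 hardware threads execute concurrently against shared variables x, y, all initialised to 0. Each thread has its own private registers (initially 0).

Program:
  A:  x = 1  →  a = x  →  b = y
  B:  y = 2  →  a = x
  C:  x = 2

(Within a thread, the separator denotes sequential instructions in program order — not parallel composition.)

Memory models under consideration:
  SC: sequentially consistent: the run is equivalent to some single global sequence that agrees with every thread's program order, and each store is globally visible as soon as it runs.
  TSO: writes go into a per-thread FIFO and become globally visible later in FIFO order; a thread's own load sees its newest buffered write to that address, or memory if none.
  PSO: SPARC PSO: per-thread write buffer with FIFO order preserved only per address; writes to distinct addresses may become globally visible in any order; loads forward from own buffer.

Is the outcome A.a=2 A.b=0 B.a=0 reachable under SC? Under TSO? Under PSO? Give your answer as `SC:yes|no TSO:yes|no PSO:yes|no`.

outcome vector order: (A.a,A.b,B.a)
[SC] allowed = {101 102 120 121 122 202 220 221 222}
[TSO] allowed = {100 101 102 120 121 122 200 201 202 220 221 222}
[PSO] allowed = {100 101 102 120 121 122 200 201 202 220 221 222}
target 200 ∈ {TSO,PSO}

SC:no TSO:yes PSO:yes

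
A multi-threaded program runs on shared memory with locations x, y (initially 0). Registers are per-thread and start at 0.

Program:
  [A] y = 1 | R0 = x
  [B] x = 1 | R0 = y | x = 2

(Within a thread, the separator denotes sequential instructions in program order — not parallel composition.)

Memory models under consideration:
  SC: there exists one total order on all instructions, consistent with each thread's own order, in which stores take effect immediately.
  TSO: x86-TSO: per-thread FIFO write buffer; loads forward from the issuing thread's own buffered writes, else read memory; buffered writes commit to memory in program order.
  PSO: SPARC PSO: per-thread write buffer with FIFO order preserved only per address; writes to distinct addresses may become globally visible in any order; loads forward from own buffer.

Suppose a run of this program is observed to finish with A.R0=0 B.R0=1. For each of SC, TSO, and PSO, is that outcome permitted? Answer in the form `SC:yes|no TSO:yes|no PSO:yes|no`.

outcome vector order: (A.R0,B.R0)
under SC → 01, 10, 11, 20, 21
under TSO → 00, 01, 10, 11, 20, 21
under PSO → 00, 01, 10, 11, 20, 21
target 01 ∈ {SC,TSO,PSO}

SC:yes TSO:yes PSO:yes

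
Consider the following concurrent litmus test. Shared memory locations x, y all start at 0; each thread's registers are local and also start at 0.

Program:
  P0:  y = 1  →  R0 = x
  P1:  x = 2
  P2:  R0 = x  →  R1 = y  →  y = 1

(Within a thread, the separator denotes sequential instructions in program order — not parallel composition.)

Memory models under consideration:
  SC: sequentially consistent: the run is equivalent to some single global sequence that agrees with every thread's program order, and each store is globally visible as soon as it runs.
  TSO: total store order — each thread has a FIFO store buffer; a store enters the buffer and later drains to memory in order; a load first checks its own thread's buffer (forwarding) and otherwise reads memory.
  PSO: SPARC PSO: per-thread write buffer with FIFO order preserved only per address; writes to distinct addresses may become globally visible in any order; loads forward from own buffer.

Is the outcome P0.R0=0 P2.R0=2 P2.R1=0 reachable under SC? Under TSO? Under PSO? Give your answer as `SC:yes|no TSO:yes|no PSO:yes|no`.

SC:no TSO:yes PSO:yes

outcome vector order: (P0.R0,P2.R0,P2.R1)
SC: 7 outcomes — {000, 001, 021, 200, 201, 220, 221}
TSO: 8 outcomes — {000, 001, 020, 021, 200, 201, 220, 221}
PSO: 8 outcomes — {000, 001, 020, 021, 200, 201, 220, 221}
target 020 ∈ {TSO,PSO}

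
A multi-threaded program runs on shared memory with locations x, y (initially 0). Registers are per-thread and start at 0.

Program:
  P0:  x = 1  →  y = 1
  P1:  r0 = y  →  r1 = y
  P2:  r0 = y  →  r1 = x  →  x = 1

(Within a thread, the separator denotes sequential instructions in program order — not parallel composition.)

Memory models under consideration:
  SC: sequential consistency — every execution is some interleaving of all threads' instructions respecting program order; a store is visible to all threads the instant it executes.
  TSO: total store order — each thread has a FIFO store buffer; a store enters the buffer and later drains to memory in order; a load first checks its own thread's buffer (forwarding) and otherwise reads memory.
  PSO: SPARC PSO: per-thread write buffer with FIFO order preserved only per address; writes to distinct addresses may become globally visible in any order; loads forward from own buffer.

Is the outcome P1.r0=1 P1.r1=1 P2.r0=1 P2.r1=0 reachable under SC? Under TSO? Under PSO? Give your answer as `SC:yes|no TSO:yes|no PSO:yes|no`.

outcome vector order: (P1.r0,P1.r1,P2.r0,P2.r1)
under SC → <0 0 0 0> <0 0 0 1> <0 0 1 1> <0 1 0 0> <0 1 0 1> <0 1 1 1> <1 1 0 0> <1 1 0 1> <1 1 1 1>
under TSO → <0 0 0 0> <0 0 0 1> <0 0 1 1> <0 1 0 0> <0 1 0 1> <0 1 1 1> <1 1 0 0> <1 1 0 1> <1 1 1 1>
under PSO → <0 0 0 0> <0 0 0 1> <0 0 1 0> <0 0 1 1> <0 1 0 0> <0 1 0 1> <0 1 1 0> <0 1 1 1> <1 1 0 0> <1 1 0 1> <1 1 1 0> <1 1 1 1>
target <1 1 1 0> ∈ {PSO}

SC:no TSO:no PSO:yes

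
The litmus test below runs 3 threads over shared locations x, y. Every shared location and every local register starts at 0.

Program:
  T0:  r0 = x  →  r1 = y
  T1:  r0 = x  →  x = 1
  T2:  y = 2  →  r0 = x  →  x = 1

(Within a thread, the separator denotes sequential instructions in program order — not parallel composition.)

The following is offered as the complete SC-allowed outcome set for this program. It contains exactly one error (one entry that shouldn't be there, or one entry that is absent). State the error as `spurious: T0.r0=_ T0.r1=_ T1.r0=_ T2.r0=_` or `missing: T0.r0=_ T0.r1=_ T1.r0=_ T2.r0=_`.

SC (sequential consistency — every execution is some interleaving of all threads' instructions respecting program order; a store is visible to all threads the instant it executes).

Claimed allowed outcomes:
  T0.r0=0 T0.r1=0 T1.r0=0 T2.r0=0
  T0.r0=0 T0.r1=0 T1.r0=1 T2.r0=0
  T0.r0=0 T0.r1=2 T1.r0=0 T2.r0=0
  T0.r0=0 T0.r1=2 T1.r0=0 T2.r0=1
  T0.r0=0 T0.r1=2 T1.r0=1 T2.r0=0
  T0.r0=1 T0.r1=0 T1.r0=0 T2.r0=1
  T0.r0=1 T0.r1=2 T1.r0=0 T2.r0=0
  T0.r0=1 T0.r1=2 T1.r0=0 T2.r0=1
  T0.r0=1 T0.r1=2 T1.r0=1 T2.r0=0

missing: T0.r0=0 T0.r1=0 T1.r0=0 T2.r0=1

outcome vector order: (T0.r0,T0.r1,T1.r0,T2.r0)
under SC → (0,0,0,0) (0,0,0,1) (0,0,1,0) (0,2,0,0) (0,2,0,1) (0,2,1,0) (1,0,0,1) (1,2,0,0) (1,2,0,1) (1,2,1,0)
SC∖claimed = {(0,0,0,1)}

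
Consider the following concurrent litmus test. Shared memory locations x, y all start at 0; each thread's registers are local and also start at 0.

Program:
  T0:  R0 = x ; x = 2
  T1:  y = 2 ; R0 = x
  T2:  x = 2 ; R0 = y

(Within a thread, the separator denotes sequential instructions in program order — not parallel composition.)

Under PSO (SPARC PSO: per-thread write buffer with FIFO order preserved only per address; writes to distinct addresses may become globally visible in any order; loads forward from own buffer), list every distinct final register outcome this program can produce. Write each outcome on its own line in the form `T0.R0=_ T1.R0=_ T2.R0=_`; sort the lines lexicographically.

outcome vector order: (T0.R0,T1.R0,T2.R0)
|PSO outcomes| = 8

T0.R0=0 T1.R0=0 T2.R0=0
T0.R0=0 T1.R0=0 T2.R0=2
T0.R0=0 T1.R0=2 T2.R0=0
T0.R0=0 T1.R0=2 T2.R0=2
T0.R0=2 T1.R0=0 T2.R0=0
T0.R0=2 T1.R0=0 T2.R0=2
T0.R0=2 T1.R0=2 T2.R0=0
T0.R0=2 T1.R0=2 T2.R0=2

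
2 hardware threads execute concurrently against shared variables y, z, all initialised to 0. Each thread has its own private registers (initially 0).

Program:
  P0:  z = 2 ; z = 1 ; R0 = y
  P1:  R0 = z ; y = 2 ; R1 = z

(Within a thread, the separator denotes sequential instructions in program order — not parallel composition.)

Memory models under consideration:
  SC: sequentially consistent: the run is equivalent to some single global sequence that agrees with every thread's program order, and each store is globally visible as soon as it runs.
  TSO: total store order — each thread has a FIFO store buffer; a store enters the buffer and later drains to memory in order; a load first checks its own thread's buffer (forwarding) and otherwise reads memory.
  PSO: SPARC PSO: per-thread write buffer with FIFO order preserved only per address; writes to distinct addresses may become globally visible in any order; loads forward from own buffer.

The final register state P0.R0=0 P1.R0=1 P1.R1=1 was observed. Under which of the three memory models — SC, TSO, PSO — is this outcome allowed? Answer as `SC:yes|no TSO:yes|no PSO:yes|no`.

SC:yes TSO:yes PSO:yes

outcome vector order: (P0.R0,P1.R0,P1.R1)
SC: 9 outcomes — {(0,0,1) (0,1,1) (0,2,1) (2,0,0) (2,0,1) (2,0,2) (2,1,1) (2,2,1) (2,2,2)}
TSO: 12 outcomes — {(0,0,0) (0,0,1) (0,0,2) (0,1,1) (0,2,1) (0,2,2) (2,0,0) (2,0,1) (2,0,2) (2,1,1) (2,2,1) (2,2,2)}
PSO: 12 outcomes — {(0,0,0) (0,0,1) (0,0,2) (0,1,1) (0,2,1) (0,2,2) (2,0,0) (2,0,1) (2,0,2) (2,1,1) (2,2,1) (2,2,2)}
target (0,1,1) ∈ {SC,TSO,PSO}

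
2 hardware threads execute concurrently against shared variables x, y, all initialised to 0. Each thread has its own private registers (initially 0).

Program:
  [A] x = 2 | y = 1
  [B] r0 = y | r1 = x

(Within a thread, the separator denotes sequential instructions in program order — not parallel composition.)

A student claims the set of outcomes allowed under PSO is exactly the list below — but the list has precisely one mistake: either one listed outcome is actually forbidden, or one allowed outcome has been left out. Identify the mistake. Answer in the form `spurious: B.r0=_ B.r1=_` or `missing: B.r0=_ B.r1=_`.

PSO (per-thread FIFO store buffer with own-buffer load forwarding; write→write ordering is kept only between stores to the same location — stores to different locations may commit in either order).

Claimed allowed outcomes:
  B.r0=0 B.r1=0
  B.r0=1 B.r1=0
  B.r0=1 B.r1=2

outcome vector order: (B.r0,B.r1)
[PSO] allowed = {00 02 10 12}
PSO∖claimed = {02}

missing: B.r0=0 B.r1=2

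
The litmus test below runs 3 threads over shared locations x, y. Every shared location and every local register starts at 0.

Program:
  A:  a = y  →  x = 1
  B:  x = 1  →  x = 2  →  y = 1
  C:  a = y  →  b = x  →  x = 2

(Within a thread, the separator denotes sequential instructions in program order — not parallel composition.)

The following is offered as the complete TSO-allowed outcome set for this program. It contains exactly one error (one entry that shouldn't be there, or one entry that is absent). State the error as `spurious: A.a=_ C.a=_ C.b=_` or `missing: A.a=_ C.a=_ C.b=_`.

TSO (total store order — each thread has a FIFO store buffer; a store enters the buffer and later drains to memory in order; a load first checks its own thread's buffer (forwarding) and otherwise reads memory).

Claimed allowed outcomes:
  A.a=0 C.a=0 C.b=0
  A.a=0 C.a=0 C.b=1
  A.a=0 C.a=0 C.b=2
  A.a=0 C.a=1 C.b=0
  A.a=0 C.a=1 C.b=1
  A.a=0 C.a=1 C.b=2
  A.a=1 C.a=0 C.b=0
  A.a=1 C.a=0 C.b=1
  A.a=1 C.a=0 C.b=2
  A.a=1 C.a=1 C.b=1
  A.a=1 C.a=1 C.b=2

outcome vector order: (A.a,C.a,C.b)
[TSO] allowed = {<0 0 0> <0 0 1> <0 0 2> <0 1 1> <0 1 2> <1 0 0> <1 0 1> <1 0 2> <1 1 1> <1 1 2>}
claimed∖TSO = {<0 1 0>}

spurious: A.a=0 C.a=1 C.b=0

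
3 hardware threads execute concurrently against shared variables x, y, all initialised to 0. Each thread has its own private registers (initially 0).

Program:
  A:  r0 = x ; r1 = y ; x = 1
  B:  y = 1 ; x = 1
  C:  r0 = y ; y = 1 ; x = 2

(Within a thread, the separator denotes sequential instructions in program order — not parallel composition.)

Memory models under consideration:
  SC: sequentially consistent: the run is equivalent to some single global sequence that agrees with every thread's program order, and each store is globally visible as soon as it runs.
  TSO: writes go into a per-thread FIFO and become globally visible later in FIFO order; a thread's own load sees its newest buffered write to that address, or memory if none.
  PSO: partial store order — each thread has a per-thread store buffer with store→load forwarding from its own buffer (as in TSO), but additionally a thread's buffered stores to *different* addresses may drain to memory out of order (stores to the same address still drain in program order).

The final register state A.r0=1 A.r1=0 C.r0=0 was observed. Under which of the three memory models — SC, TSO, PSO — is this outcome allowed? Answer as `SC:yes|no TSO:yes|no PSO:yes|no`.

outcome vector order: (A.r0,A.r1,C.r0)
[SC] allowed = {(0,0,0) (0,0,1) (0,1,0) (0,1,1) (1,1,0) (1,1,1) (2,1,0) (2,1,1)}
[TSO] allowed = {(0,0,0) (0,0,1) (0,1,0) (0,1,1) (1,1,0) (1,1,1) (2,1,0) (2,1,1)}
[PSO] allowed = {(0,0,0) (0,0,1) (0,1,0) (0,1,1) (1,0,0) (1,0,1) (1,1,0) (1,1,1) (2,0,0) (2,1,0) (2,1,1)}
target (1,0,0) ∈ {PSO}

SC:no TSO:no PSO:yes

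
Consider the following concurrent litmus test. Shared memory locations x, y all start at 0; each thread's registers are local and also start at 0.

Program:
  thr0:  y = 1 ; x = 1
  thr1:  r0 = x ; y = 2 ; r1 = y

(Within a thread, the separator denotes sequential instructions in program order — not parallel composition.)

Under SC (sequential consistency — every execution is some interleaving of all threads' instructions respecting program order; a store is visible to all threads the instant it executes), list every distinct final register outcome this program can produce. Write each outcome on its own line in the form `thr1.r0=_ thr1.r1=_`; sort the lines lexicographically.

thr1.r0=0 thr1.r1=1
thr1.r0=0 thr1.r1=2
thr1.r0=1 thr1.r1=2

outcome vector order: (thr1.r0,thr1.r1)
|SC outcomes| = 3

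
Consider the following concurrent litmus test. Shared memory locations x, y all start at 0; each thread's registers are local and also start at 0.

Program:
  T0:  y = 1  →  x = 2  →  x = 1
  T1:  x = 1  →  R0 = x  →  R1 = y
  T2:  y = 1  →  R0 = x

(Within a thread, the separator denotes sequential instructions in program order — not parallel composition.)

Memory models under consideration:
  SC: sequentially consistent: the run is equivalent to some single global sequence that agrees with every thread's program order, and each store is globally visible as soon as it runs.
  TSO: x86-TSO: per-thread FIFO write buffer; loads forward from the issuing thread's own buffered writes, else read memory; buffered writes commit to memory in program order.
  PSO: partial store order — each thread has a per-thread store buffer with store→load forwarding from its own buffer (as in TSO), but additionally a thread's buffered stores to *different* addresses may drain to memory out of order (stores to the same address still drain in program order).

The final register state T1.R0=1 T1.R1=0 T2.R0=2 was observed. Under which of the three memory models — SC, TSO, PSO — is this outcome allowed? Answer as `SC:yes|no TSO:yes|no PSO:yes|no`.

outcome vector order: (T1.R0,T1.R1,T2.R0)
SC (8): <1 0 1> <1 0 2> <1 1 0> <1 1 1> <1 1 2> <2 1 0> <2 1 1> <2 1 2>
TSO (9): <1 0 0> <1 0 1> <1 0 2> <1 1 0> <1 1 1> <1 1 2> <2 1 0> <2 1 1> <2 1 2>
PSO (12): <1 0 0> <1 0 1> <1 0 2> <1 1 0> <1 1 1> <1 1 2> <2 0 0> <2 0 1> <2 0 2> <2 1 0> <2 1 1> <2 1 2>
target <1 0 2> ∈ {SC,TSO,PSO}

SC:yes TSO:yes PSO:yes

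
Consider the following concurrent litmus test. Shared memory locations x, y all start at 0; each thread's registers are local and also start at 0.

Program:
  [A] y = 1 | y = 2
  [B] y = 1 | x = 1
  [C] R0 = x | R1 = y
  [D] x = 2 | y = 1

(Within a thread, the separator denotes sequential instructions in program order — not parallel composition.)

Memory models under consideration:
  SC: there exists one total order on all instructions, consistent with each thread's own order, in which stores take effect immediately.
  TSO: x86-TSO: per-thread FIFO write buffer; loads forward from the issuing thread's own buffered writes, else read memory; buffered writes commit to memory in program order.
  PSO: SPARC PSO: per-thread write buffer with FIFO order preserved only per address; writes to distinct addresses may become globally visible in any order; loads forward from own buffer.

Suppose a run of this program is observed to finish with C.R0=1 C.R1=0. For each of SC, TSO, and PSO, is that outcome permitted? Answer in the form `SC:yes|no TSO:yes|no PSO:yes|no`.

outcome vector order: (C.R0,C.R1)
under SC → (0,0) (0,1) (0,2) (1,1) (1,2) (2,0) (2,1) (2,2)
under TSO → (0,0) (0,1) (0,2) (1,1) (1,2) (2,0) (2,1) (2,2)
under PSO → (0,0) (0,1) (0,2) (1,0) (1,1) (1,2) (2,0) (2,1) (2,2)
target (1,0) ∈ {PSO}

SC:no TSO:no PSO:yes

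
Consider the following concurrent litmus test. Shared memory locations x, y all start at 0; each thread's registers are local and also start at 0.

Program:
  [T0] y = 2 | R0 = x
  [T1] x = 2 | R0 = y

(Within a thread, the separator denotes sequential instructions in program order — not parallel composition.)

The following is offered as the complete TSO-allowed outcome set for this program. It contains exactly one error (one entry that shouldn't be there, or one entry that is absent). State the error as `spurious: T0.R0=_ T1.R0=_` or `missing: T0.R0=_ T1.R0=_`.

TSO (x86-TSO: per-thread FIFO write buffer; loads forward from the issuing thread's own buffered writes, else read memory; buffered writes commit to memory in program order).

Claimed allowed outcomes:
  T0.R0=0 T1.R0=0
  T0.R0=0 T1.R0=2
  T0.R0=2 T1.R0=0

outcome vector order: (T0.R0,T1.R0)
[TSO] allowed = {00 02 20 22}
TSO∖claimed = {22}

missing: T0.R0=2 T1.R0=2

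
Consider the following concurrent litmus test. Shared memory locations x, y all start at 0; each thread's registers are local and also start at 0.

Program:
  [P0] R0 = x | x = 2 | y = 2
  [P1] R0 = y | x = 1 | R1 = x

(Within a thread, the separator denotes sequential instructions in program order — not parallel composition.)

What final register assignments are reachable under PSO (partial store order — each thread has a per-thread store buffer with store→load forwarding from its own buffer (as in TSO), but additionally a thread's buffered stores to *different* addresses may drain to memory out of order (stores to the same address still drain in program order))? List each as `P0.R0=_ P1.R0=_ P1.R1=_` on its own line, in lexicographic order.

P0.R0=0 P1.R0=0 P1.R1=1
P0.R0=0 P1.R0=0 P1.R1=2
P0.R0=0 P1.R0=2 P1.R1=1
P0.R0=0 P1.R0=2 P1.R1=2
P0.R0=1 P1.R0=0 P1.R1=1
P0.R0=1 P1.R0=0 P1.R1=2

outcome vector order: (P0.R0,P1.R0,P1.R1)
|PSO outcomes| = 6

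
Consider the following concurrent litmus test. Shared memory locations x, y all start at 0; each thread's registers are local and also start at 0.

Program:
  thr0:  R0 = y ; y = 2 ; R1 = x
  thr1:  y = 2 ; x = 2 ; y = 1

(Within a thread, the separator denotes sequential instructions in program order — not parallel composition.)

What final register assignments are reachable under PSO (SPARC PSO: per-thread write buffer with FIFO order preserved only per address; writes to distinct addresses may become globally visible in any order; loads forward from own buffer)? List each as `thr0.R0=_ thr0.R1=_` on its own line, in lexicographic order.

thr0.R0=0 thr0.R1=0
thr0.R0=0 thr0.R1=2
thr0.R0=1 thr0.R1=0
thr0.R0=1 thr0.R1=2
thr0.R0=2 thr0.R1=0
thr0.R0=2 thr0.R1=2

outcome vector order: (thr0.R0,thr0.R1)
|PSO outcomes| = 6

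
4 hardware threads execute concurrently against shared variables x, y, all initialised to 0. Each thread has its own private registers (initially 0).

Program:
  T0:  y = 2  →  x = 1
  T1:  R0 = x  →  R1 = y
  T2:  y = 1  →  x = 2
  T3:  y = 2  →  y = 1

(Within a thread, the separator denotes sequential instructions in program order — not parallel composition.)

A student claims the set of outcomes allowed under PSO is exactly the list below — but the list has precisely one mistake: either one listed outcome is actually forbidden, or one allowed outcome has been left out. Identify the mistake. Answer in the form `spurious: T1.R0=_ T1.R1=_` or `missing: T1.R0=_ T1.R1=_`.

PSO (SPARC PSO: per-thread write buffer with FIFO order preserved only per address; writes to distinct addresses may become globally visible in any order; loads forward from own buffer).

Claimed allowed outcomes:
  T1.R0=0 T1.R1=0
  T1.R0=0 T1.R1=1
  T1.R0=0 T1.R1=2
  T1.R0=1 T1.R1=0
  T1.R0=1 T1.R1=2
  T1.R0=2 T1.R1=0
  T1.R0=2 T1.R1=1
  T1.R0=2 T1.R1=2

outcome vector order: (T1.R0,T1.R1)
under PSO → (0,0), (0,1), (0,2), (1,0), (1,1), (1,2), (2,0), (2,1), (2,2)
PSO∖claimed = {(1,1)}

missing: T1.R0=1 T1.R1=1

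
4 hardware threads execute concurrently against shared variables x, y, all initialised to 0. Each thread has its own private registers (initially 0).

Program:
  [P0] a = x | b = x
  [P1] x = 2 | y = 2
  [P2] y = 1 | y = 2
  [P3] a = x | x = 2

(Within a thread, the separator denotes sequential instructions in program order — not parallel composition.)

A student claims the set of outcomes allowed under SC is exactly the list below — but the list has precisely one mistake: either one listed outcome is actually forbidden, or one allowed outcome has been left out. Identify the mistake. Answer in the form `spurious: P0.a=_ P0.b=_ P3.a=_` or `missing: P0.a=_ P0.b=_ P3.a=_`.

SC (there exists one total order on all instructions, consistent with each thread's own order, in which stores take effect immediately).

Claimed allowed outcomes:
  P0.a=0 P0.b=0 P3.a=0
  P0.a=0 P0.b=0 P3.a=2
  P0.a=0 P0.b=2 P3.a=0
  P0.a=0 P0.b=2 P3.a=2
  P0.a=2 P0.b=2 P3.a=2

missing: P0.a=2 P0.b=2 P3.a=0

outcome vector order: (P0.a,P0.b,P3.a)
SC: 6 outcomes — {0/0/0, 0/0/2, 0/2/0, 0/2/2, 2/2/0, 2/2/2}
SC∖claimed = {2/2/0}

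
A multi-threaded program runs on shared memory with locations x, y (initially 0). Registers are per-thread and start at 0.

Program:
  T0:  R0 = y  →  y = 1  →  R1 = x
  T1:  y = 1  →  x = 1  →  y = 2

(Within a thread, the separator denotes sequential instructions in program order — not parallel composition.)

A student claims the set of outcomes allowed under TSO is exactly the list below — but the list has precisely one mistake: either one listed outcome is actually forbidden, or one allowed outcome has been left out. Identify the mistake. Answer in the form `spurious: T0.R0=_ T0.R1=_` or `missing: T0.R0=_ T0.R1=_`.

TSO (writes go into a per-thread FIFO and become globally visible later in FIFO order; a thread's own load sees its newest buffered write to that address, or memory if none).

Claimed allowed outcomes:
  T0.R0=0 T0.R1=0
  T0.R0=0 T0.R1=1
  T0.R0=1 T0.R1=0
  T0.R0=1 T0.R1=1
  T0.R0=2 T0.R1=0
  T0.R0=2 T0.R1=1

outcome vector order: (T0.R0,T0.R1)
TSO: 5 outcomes — {(0,0); (0,1); (1,0); (1,1); (2,1)}
claimed∖TSO = {(2,0)}

spurious: T0.R0=2 T0.R1=0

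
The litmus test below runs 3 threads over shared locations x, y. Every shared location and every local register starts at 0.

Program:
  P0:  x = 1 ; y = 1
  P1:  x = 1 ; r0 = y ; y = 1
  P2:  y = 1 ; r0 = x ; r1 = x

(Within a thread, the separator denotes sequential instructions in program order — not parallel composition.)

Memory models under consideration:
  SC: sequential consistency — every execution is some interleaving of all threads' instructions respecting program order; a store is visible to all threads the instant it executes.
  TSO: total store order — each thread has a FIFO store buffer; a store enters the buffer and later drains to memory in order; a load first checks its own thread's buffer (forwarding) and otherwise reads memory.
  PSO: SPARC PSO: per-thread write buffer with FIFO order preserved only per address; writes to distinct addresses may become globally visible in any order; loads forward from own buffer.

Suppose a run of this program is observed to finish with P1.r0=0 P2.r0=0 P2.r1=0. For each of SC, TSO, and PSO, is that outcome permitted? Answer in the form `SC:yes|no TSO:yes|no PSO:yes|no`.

SC:no TSO:yes PSO:yes

outcome vector order: (P1.r0,P2.r0,P2.r1)
SC: 4 outcomes — {<0 1 1>; <1 0 0>; <1 0 1>; <1 1 1>}
TSO: 6 outcomes — {<0 0 0>; <0 0 1>; <0 1 1>; <1 0 0>; <1 0 1>; <1 1 1>}
PSO: 6 outcomes — {<0 0 0>; <0 0 1>; <0 1 1>; <1 0 0>; <1 0 1>; <1 1 1>}
target <0 0 0> ∈ {TSO,PSO}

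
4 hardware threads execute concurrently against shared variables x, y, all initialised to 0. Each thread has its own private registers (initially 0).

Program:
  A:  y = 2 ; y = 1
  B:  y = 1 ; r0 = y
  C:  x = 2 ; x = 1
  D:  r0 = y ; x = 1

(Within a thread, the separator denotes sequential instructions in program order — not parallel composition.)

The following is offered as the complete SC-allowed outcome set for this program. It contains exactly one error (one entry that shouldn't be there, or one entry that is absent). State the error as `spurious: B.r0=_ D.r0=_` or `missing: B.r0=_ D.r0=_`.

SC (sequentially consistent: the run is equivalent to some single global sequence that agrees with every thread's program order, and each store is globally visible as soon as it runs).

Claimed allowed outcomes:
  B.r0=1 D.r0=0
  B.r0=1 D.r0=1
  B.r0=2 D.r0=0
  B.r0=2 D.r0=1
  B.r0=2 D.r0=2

outcome vector order: (B.r0,D.r0)
[SC] allowed = {<1 0>; <1 1>; <1 2>; <2 0>; <2 1>; <2 2>}
SC∖claimed = {<1 2>}

missing: B.r0=1 D.r0=2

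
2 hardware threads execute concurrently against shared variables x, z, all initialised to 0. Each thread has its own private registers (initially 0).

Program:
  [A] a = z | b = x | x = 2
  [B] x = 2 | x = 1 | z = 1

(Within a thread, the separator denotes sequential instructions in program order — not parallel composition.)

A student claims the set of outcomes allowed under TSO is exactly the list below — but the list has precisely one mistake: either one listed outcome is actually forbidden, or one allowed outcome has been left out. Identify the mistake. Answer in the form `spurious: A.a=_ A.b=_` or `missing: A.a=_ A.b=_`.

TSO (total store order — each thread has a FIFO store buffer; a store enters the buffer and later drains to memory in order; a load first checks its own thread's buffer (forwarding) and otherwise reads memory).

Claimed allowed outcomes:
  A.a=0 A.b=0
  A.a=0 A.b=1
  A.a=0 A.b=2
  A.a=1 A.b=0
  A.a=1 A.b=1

spurious: A.a=1 A.b=0

outcome vector order: (A.a,A.b)
under TSO → 0/0 0/1 0/2 1/1
claimed∖TSO = {1/0}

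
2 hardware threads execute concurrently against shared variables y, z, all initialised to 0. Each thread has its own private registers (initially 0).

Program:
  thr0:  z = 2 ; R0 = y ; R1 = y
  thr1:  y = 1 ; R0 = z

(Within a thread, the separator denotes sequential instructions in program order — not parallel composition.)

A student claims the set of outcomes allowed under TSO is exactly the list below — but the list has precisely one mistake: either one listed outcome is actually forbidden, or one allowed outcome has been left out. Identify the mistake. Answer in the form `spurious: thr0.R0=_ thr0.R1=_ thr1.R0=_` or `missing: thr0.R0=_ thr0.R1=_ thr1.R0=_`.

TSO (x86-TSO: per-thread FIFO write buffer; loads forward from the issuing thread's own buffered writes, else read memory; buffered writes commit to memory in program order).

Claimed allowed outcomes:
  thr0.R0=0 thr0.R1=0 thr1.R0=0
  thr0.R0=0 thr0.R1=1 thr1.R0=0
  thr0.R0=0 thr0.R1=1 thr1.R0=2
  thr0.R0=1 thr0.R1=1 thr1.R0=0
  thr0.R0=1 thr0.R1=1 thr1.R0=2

outcome vector order: (thr0.R0,thr0.R1,thr1.R0)
TSO (6): 000; 002; 010; 012; 110; 112
TSO∖claimed = {002}

missing: thr0.R0=0 thr0.R1=0 thr1.R0=2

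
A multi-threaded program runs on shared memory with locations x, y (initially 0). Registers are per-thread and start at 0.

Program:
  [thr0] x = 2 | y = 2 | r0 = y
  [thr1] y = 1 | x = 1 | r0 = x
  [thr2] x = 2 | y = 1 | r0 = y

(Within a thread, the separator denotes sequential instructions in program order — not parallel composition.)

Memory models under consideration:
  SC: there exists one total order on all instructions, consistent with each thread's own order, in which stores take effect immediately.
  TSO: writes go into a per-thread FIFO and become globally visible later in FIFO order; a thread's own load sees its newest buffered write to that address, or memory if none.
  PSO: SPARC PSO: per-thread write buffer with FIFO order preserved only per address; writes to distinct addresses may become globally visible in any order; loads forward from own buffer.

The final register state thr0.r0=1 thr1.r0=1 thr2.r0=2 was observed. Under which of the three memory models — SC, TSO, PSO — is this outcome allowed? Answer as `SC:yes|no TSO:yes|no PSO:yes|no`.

outcome vector order: (thr0.r0,thr1.r0,thr2.r0)
under SC → (1,1,1), (1,1,2), (1,2,1), (2,1,1), (2,1,2), (2,2,1), (2,2,2)
under TSO → (1,1,1), (1,1,2), (1,2,1), (2,1,1), (2,1,2), (2,2,1), (2,2,2)
under PSO → (1,1,1), (1,1,2), (1,2,1), (1,2,2), (2,1,1), (2,1,2), (2,2,1), (2,2,2)
target (1,1,2) ∈ {SC,TSO,PSO}

SC:yes TSO:yes PSO:yes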